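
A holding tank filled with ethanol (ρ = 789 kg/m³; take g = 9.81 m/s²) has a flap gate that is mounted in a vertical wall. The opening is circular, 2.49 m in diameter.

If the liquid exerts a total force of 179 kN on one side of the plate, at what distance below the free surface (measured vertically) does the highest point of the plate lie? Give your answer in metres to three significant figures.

γ = ρg = 789 × 9.81 / 1000 = 7.74009 kN/m³.
A = π(1.245)² = 4.86955 m².
From F = γ·h_c·A, the centroid depth is h_c = 179/(7.74009 × 4.86955) = 4.74918 m.
The centroid is at the centre, 1.245 m below the top of the plate, so the highest point sits at h_top = 4.74918 − 1.245 = 3.50418 m below the surface.

d_top ≈ 3.50 m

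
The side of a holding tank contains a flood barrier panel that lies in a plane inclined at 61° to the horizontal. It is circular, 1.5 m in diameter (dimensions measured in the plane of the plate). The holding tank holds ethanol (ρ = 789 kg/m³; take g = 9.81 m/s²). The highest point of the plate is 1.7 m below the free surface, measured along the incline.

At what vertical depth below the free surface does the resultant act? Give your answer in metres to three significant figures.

h_p = 2.19 m

γ = ρg = 789 × 9.81 / 1000 = 7.74009 kN/m³.
Let θ = 61° be the plate's angle to the horizontal; measure y along the incline from where the plane meets the free surface. Vertical depth h = y·sinθ with sinθ = 0.874620.
The centroid is at the centre, 0.75 m below the top of the plate, so y_c = 1.7 + 0.75 = 2.45 m and h_c = 2.45 × 0.874620 = 2.14282 m.
A = π(0.75)² = 1.76715 m².
Resultant F = γ·h_c·A = 7.74009 × 2.14282 × 1.76715 = 29.3093 kN.
I_c = πr⁴/4 = π × 0.75⁴/4 = 0.248505 m⁴.
Centre of pressure: y_p = y_c + I_c/(y_c·A) = 2.45 + 0.248505/(2.45 × 1.76715) = 2.45 + 0.0573979 = 2.5074 m along the plane.
Vertically, h_p = y_p·sinθ = 2.5074 × 0.874620 = 2.19302 m.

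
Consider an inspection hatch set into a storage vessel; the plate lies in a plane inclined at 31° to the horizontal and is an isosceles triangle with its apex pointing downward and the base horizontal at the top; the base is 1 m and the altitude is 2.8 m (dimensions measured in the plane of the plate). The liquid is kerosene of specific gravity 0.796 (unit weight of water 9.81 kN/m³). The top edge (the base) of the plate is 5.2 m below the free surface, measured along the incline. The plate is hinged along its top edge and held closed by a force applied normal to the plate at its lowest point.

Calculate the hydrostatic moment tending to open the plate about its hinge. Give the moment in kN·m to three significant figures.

γ = 0.796 × 9.81 = 7.80876 kN/m³.
Let θ = 31° be the plate's angle to the horizontal; measure y along the incline from where the plane meets the free surface. Vertical depth h = y·sinθ with sinθ = 0.515038.
With the apex down, the centroid sits h/3 = 2.8/3 = 0.933333 m below the base (the top edge), so y_c = 5.2 + 0.933333 = 6.13333 m and h_c = 6.13333 × 0.515038 = 3.1589 m.
A = ½ × 1 × 2.8 = 1.4 m².
Resultant F = γ·h_c·A = 7.80876 × 3.1589 × 1.4 = 34.5339 kN.
I_c = b·h³/36 = 1 × 2.8³/36 = 0.609778 m⁴.
Centre of pressure: y_p = y_c + I_c/(y_c·A) = 6.13333 + 0.609778/(6.13333 × 1.4) = 6.13333 + 0.0710146 = 6.20434 m along the plane.
The resultant acts 0.933333 + 0.0710146 = 1.00435 m (along the plate) below the hinge at the top edge, so the moment about the hinge is M = F × 1.00435 = 34.5339 × 1.00435 = 34.6841 kN·m.

M ≈ 34.7 kN·m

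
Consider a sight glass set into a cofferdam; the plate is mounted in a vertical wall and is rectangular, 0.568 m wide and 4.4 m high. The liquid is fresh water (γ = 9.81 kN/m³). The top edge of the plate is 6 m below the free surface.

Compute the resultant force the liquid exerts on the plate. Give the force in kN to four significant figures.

γ = 9.81 kN/m³.
The centroid lies 4.4/2 = 2.2 m below the top edge, so the centroid depth is h_c = 6 + 2.2 = 8.2 m.
A = 0.568 × 4.4 = 2.4992 m².
Resultant F = γ·h_c·A = 9.81 × 8.2 × 2.4992 = 201.041 kN.

F ≈ 201.0 kN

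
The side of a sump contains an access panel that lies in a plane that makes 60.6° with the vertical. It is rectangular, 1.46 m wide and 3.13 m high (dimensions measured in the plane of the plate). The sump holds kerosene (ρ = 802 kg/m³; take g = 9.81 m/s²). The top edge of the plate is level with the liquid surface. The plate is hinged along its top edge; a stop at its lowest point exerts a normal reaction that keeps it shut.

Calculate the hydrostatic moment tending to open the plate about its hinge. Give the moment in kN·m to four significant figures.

γ = ρg = 802 × 9.81 / 1000 = 7.86762 kN/m³.
The plate makes 60.6° with the vertical, i.e. θ = 90° − 60.6° = 29.4° to the horizontal. Measuring y along the incline from the free-surface line, vertical depth h = y·sinθ with sinθ = 0.490904.
The centroid lies 3.13/2 = 1.565 m below the top edge, so y_c = 1.565 m and h_c = 1.565 × 0.490904 = 0.768265 m.
A = 1.46 × 3.13 = 4.5698 m².
Resultant F = γ·h_c·A = 7.86762 × 0.768265 × 4.5698 = 27.6218 kN.
I_c = b·h³/12 = 1.46 × 3.13³/12 = 3.73082 m⁴.
Centre of pressure: y_p = y_c + I_c/(y_c·A) = 1.565 + 3.73082/(1.565 × 4.5698) = 1.565 + 0.521666 = 2.08667 m along the plane.
The resultant acts 1.565 + 0.521666 = 2.08667 m (along the plate) below the hinge at the top edge, so the moment about the hinge is M = F × 2.08667 = 27.6218 × 2.08667 = 57.6376 kN·m.

M ≈ 57.64 kN·m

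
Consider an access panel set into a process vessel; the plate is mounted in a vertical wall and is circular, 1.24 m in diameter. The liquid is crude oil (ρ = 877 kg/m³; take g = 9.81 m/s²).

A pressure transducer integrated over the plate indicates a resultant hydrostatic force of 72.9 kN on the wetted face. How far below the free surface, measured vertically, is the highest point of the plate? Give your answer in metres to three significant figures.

γ = ρg = 877 × 9.81 / 1000 = 8.60337 kN/m³.
A = π(0.62)² = 1.20763 m².
From F = γ·h_c·A, the centroid depth is h_c = 72.9/(8.60337 × 1.20763) = 7.01657 m.
The centroid is at the centre, 0.62 m below the top of the plate, so the highest point sits at h_top = 7.01657 − 0.62 = 6.39657 m below the surface.

d_top ≈ 6.40 m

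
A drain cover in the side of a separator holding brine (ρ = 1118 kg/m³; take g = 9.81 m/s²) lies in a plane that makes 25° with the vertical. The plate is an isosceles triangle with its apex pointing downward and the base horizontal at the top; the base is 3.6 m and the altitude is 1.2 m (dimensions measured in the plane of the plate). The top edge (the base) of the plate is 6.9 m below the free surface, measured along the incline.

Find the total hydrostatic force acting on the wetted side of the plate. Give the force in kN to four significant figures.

γ = ρg = 1118 × 9.81 / 1000 = 10.96758 kN/m³.
The plate makes 25° with the vertical, i.e. θ = 90° − 25° = 65° to the horizontal. Measuring y along the incline from the free-surface line, vertical depth h = y·sinθ with sinθ = 0.906308.
With the apex down, the centroid sits h/3 = 1.2/3 = 0.4 m below the base (the top edge), so y_c = 6.9 + 0.4 = 7.3 m and h_c = 7.3 × 0.906308 = 6.61605 m.
A = ½ × 3.6 × 1.2 = 2.16 m².
Resultant F = γ·h_c·A = 10.96758 × 6.61605 × 2.16 = 156.734 kN.

F ≈ 156.7 kN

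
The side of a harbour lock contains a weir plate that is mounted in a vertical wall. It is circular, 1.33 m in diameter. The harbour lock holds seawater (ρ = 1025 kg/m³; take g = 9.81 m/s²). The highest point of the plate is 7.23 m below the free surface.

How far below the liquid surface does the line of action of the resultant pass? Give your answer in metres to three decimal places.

h_p = 7.909 m

γ = ρg = 1025 × 9.81 / 1000 = 10.05525 kN/m³.
The centroid is at the centre, 0.665 m below the top of the plate, so the centroid depth is h_c = 7.23 + 0.665 = 7.895 m.
A = π(0.665)² = 1.38929 m².
Resultant F = γ·h_c·A = 10.05525 × 7.895 × 1.38929 = 110.29 kN.
I_c = πr⁴/4 = π × 0.665⁴/4 = 0.153595 m⁴.
Centre of pressure: y_p = y_c + I_c/(y_c·A) = 7.895 + 0.153595/(7.895 × 1.38929) = 7.895 + 0.0140034 = 7.909 m along the plane.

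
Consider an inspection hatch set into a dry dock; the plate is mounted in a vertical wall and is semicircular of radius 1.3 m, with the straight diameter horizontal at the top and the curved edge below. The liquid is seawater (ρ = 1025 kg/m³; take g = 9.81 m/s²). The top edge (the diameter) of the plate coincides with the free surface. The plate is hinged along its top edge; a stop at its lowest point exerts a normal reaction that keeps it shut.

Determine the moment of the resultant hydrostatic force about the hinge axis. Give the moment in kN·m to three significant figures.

M ≈ 11.3 kN·m

γ = ρg = 1025 × 9.81 / 1000 = 10.05525 kN/m³.
The centroid of a semicircle lies 4r/(3π) = 0.551737 m from the diameter, here below the top edge, so the centroid depth is h_c = 0.551737 m.
A = πr²/2 = π × 1.3²/2 = 2.65465 m².
Resultant F = γ·h_c·A = 10.05525 × 0.551737 × 2.65465 = 14.7276 kN.
I_c = (π/8 − 8/(9π))·r⁴ = 0.109757 × 1.3⁴ = 0.313477 m⁴.
Centre of pressure: y_p = y_c + I_c/(y_c·A) = 0.551737 + 0.313477/(0.551737 × 2.65465) = 0.551737 + 0.214026 = 0.765763 m along the plane.
The resultant acts 0.551737 + 0.214026 = 0.765763 m (along the plate) below the hinge at the top edge, so the moment about the hinge is M = F × 0.765763 = 14.7276 × 0.765763 = 11.2779 kN·m.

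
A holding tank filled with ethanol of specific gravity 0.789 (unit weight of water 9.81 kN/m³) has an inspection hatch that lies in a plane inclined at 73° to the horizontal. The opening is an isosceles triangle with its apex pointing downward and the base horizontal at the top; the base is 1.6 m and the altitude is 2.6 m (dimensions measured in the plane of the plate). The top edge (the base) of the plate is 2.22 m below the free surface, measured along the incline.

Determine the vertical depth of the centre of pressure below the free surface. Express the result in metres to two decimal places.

h_p = 3.07 m

γ = 0.789 × 9.81 = 7.74009 kN/m³.
Let θ = 73° be the plate's angle to the horizontal; measure y along the incline from where the plane meets the free surface. Vertical depth h = y·sinθ with sinθ = 0.956305.
With the apex down, the centroid sits h/3 = 2.6/3 = 0.866667 m below the base (the top edge), so y_c = 2.22 + 0.866667 = 3.08667 m and h_c = 3.08667 × 0.956305 = 2.9518 m.
A = ½ × 1.6 × 2.6 = 2.08 m².
Resultant F = γ·h_c·A = 7.74009 × 2.9518 × 2.08 = 47.5222 kN.
I_c = b·h³/36 = 1.6 × 2.6³/36 = 0.781156 m⁴.
Centre of pressure: y_p = y_c + I_c/(y_c·A) = 3.08667 + 0.781156/(3.08667 × 2.08) = 3.08667 + 0.12167 = 3.20834 m along the plane.
Vertically, h_p = y_p·sinθ = 3.20834 × 0.956305 = 3.06815 m.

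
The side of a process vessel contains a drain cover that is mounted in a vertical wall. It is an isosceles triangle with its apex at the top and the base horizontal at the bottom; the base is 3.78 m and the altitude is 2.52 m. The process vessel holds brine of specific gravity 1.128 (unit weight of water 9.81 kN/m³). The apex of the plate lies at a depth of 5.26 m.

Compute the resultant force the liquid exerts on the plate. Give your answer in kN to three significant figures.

γ = 1.128 × 9.81 = 11.06568 kN/m³.
With the apex up, the centroid sits 2h/3 = 2 × 2.52/3 = 1.68 m below the apex, so the centroid depth is h_c = 5.26 + 1.68 = 6.94 m.
A = ½ × 3.78 × 2.52 = 4.7628 m².
Resultant F = γ·h_c·A = 11.06568 × 6.94 × 4.7628 = 365.763 kN.

F ≈ 366 kN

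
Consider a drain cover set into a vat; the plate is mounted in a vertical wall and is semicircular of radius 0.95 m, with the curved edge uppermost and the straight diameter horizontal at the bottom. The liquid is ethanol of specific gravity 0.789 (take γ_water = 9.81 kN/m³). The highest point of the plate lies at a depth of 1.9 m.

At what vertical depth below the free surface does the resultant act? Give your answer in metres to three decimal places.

h_p = 2.473 m

γ = 0.789 × 9.81 = 7.74009 kN/m³.
The centroid lies 4r/(3π) = 0.403193 m above the diameter, so r − 4r/(3π) = 0.95 − 0.403193 = 0.546807 m below the topmost point, so the centroid depth is h_c = 1.9 + 0.546807 = 2.44681 m.
A = πr²/2 = π × 0.95²/2 = 1.41764 m².
Resultant F = γ·h_c·A = 7.74009 × 2.44681 × 1.41764 = 26.848 kN.
I_c = (π/8 − 8/(9π))·r⁴ = 0.109757 × 0.95⁴ = 0.0893978 m⁴.
Centre of pressure: y_p = y_c + I_c/(y_c·A) = 2.44681 + 0.0893978/(2.44681 × 1.41764) = 2.44681 + 0.0257727 = 2.47258 m along the plane.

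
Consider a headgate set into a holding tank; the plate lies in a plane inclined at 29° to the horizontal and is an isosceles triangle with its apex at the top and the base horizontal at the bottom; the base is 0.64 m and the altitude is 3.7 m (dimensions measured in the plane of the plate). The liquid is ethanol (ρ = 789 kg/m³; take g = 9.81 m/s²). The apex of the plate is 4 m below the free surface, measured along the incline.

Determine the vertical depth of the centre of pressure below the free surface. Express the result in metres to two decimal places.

γ = ρg = 789 × 9.81 / 1000 = 7.74009 kN/m³.
Let θ = 29° be the plate's angle to the horizontal; measure y along the incline from where the plane meets the free surface. Vertical depth h = y·sinθ with sinθ = 0.484810.
With the apex up, the centroid sits 2h/3 = 2 × 3.7/3 = 2.46667 m below the apex, so y_c = 4 + 2.46667 = 6.46667 m and h_c = 6.46667 × 0.484810 = 3.13511 m.
A = ½ × 0.64 × 3.7 = 1.184 m².
Resultant F = γ·h_c·A = 7.74009 × 3.13511 × 1.184 = 28.731 kN.
I_c = b·h³/36 = 0.64 × 3.7³/36 = 0.900498 m⁴.
Centre of pressure: y_p = y_c + I_c/(y_c·A) = 6.46667 + 0.900498/(6.46667 × 1.184) = 6.46667 + 0.117612 = 6.58428 m along the plane.
Vertically, h_p = y_p·sinθ = 6.58428 × 0.484810 = 3.19212 m.

h_p = 3.19 m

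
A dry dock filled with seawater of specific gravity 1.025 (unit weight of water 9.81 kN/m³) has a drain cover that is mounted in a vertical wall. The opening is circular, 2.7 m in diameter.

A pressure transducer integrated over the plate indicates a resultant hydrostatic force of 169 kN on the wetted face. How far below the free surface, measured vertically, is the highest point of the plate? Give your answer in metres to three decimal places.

γ = 1.025 × 9.81 = 10.05525 kN/m³.
A = π(1.35)² = 5.72555 m².
From F = γ·h_c·A, the centroid depth is h_c = 169/(10.05525 × 5.72555) = 2.93546 m.
The centroid is at the centre, 1.35 m below the top of the plate, so the highest point sits at h_top = 2.93546 − 1.35 = 1.58546 m below the surface.

d_top ≈ 1.585 m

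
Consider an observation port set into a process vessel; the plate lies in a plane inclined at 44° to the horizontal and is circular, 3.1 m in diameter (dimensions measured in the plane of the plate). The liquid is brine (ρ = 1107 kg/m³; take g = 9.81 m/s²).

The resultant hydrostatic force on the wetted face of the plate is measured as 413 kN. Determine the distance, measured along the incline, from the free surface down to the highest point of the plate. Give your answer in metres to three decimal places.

y_top ≈ 5.704 m

γ = ρg = 1107 × 9.81 / 1000 = 10.85967 kN/m³.
A = π(1.55)² = 7.54768 m².
From F = γ·h_c·A, the centroid depth is h_c = 413/(10.85967 × 7.54768) = 5.03872 m.
Let θ = 44° be the plate's angle to the horizontal; measure y along the incline from where the plane meets the free surface. Vertical depth h = y·sinθ with sinθ = 0.694658.
Along the incline, y_c = h_c/sinθ = 5.03872/0.694658 = 7.25353 m.
The centroid is at the centre, 1.55 m below the top of the plate, so the highest point sits at y_top = 7.25353 − 1.55 = 5.70353 m along the incline.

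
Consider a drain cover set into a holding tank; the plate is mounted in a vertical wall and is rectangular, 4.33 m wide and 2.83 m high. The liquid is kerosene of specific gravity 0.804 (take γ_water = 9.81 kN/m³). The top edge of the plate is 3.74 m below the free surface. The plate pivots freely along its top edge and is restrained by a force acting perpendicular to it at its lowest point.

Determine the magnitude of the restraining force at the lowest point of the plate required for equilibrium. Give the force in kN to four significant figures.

γ = 0.804 × 9.81 = 7.88724 kN/m³.
The centroid lies 2.83/2 = 1.415 m below the top edge, so the centroid depth is h_c = 3.74 + 1.415 = 5.155 m.
A = 4.33 × 2.83 = 12.2539 m².
Resultant F = γ·h_c·A = 7.88724 × 5.155 × 12.2539 = 498.228 kN.
I_c = b·h³/12 = 4.33 × 2.83³/12 = 8.17835 m⁴.
Centre of pressure: y_p = y_c + I_c/(y_c·A) = 5.155 + 8.17835/(5.155 × 12.2539) = 5.155 + 0.129468 = 5.28447 m along the plane.
The resultant acts 1.415 + 0.129468 = 1.54447 m (along the plate) below the hinge at the top edge, so the moment about the hinge is M = F × 1.54447 = 498.228 × 1.54447 = 769.498 kN·m.
A normal force at the bottom, 2.83 m from the hinge, must supply this moment: P = 769.498/2.83 = 271.907 kN.

P ≈ 271.9 kN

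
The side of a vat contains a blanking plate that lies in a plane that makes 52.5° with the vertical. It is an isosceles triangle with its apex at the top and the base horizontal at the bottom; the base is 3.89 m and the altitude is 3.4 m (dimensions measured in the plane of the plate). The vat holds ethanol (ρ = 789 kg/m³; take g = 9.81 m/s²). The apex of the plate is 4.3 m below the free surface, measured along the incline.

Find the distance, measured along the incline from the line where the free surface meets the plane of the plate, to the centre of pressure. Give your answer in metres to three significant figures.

γ = ρg = 789 × 9.81 / 1000 = 7.74009 kN/m³.
The plate makes 52.5° with the vertical, i.e. θ = 90° − 52.5° = 37.5° to the horizontal. Measuring y along the incline from the free-surface line, vertical depth h = y·sinθ with sinθ = 0.608761.
With the apex up, the centroid sits 2h/3 = 2 × 3.4/3 = 2.26667 m below the apex, so y_c = 4.3 + 2.26667 = 6.56667 m and h_c = 6.56667 × 0.608761 = 3.99753 m.
A = ½ × 3.89 × 3.4 = 6.613 m².
Resultant F = γ·h_c·A = 7.74009 × 3.99753 × 6.613 = 204.614 kN.
I_c = b·h³/36 = 3.89 × 3.4³/36 = 4.24702 m⁴.
Centre of pressure: y_p = y_c + I_c/(y_c·A) = 6.56667 + 4.24702/(6.56667 × 6.613) = 6.56667 + 0.0978004 = 6.66447 m along the plane.

y_p = 6.66 m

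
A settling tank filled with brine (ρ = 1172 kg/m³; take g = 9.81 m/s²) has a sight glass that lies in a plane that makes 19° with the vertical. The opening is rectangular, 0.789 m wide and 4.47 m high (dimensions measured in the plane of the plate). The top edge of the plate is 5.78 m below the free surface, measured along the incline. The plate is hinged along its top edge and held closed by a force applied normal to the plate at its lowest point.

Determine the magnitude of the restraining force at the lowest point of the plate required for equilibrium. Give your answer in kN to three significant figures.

P ≈ 168 kN

γ = ρg = 1172 × 9.81 / 1000 = 11.49732 kN/m³.
The plate makes 19° with the vertical, i.e. θ = 90° − 19° = 71° to the horizontal. Measuring y along the incline from the free-surface line, vertical depth h = y·sinθ with sinθ = 0.945519.
The centroid lies 4.47/2 = 2.235 m below the top edge, so y_c = 5.78 + 2.235 = 8.015 m and h_c = 8.015 × 0.945519 = 7.57833 m.
A = 0.789 × 4.47 = 3.52683 m².
Resultant F = γ·h_c·A = 11.49732 × 7.57833 × 3.52683 = 307.294 kN.
I_c = b·h³/12 = 0.789 × 4.47³/12 = 5.87244 m⁴.
Centre of pressure: y_p = y_c + I_c/(y_c·A) = 8.015 + 5.87244/(8.015 × 3.52683) = 8.015 + 0.207745 = 8.22274 m along the plane.
The resultant acts 2.235 + 0.207745 = 2.44274 m (along the plate) below the hinge at the top edge, so the moment about the hinge is M = F × 2.44274 = 307.294 × 2.44274 = 750.639 kN·m.
A normal force at the bottom, 4.47 m from the hinge, must supply this moment: P = 750.639/4.47 = 167.928 kN.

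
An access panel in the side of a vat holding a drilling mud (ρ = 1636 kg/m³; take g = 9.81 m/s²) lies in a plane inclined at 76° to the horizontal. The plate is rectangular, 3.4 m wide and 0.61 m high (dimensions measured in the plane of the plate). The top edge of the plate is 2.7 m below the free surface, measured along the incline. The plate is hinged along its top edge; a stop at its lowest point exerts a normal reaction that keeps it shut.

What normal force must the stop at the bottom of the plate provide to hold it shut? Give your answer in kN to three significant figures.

γ = ρg = 1636 × 9.81 / 1000 = 16.04916 kN/m³.
Let θ = 76° be the plate's angle to the horizontal; measure y along the incline from where the plane meets the free surface. Vertical depth h = y·sinθ with sinθ = 0.970296.
The centroid lies 0.61/2 = 0.305 m below the top edge, so y_c = 2.7 + 0.305 = 3.005 m and h_c = 3.005 × 0.970296 = 2.91574 m.
A = 3.4 × 0.61 = 2.074 m².
Resultant F = γ·h_c·A = 16.04916 × 2.91574 × 2.074 = 97.0532 kN.
I_c = b·h³/12 = 3.4 × 0.61³/12 = 0.0643113 m⁴.
Centre of pressure: y_p = y_c + I_c/(y_c·A) = 3.005 + 0.0643113/(3.005 × 2.074) = 3.005 + 0.0103189 = 3.01532 m along the plane.
The resultant acts 0.305 + 0.0103189 = 0.315319 m (along the plate) below the hinge at the top edge, so the moment about the hinge is M = F × 0.315319 = 97.0532 × 0.315319 = 30.6027 kN·m.
A normal force at the bottom, 0.61 m from the hinge, must supply this moment: P = 30.6027/0.61 = 50.1684 kN.

P ≈ 50.2 kN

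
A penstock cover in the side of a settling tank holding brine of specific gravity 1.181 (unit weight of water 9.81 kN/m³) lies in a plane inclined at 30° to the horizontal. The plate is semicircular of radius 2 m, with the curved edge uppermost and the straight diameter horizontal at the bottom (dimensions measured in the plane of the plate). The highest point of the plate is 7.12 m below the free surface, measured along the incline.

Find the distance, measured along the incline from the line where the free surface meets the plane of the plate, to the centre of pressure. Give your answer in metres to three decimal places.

y_p = 8.305 m

γ = 1.181 × 9.81 = 11.58561 kN/m³.
Let θ = 30° be the plate's angle to the horizontal; measure y along the incline from where the plane meets the free surface. Vertical depth h = y·sinθ with sinθ = 0.500000.
The centroid lies 4r/(3π) = 0.848826 m above the diameter, so r − 4r/(3π) = 2 − 0.848826 = 1.15117 m below the topmost point, so y_c = 7.12 + 1.15117 = 8.27117 m and h_c = 8.27117 × 0.500000 = 4.13558 m.
A = πr²/2 = π × 2²/2 = 6.28319 m².
Resultant F = γ·h_c·A = 11.58561 × 4.13558 × 6.28319 = 301.048 kN.
I_c = (π/8 − 8/(9π))·r⁴ = 0.109757 × 2⁴ = 1.75611 m⁴.
Centre of pressure: y_p = y_c + I_c/(y_c·A) = 8.27117 + 1.75611/(8.27117 × 6.28319) = 8.27117 + 0.0337913 = 8.30496 m along the plane.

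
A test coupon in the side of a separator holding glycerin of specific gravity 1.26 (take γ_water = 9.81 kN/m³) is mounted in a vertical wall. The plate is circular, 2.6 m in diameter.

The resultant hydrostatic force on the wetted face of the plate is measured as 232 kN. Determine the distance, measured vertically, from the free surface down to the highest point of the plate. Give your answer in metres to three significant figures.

d_top ≈ 2.24 m

γ = 1.26 × 9.81 = 12.3606 kN/m³.
A = π(1.3)² = 5.30929 m².
From F = γ·h_c·A, the centroid depth is h_c = 232/(12.3606 × 5.30929) = 3.53518 m.
The centroid is at the centre, 1.3 m below the top of the plate, so the highest point sits at h_top = 3.53518 − 1.3 = 2.23518 m below the surface.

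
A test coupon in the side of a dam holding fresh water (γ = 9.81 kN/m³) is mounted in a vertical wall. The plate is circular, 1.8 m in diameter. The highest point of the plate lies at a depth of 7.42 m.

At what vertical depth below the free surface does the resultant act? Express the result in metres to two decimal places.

γ = 9.81 kN/m³.
The centroid is at the centre, 0.9 m below the top of the plate, so the centroid depth is h_c = 7.42 + 0.9 = 8.32 m.
A = π(0.9)² = 2.54469 m².
Resultant F = γ·h_c·A = 9.81 × 8.32 × 2.54469 = 207.696 kN.
I_c = πr⁴/4 = π × 0.9⁴/4 = 0.5153 m⁴.
Centre of pressure: y_p = y_c + I_c/(y_c·A) = 8.32 + 0.5153/(8.32 × 2.54469) = 8.32 + 0.024339 = 8.34434 m along the plane.

h_p = 8.34 m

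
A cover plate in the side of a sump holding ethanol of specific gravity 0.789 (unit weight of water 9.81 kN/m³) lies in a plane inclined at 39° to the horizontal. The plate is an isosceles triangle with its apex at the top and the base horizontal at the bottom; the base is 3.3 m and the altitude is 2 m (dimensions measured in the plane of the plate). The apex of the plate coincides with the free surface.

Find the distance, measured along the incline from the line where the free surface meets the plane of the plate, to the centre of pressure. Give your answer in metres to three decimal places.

γ = 0.789 × 9.81 = 7.74009 kN/m³.
Let θ = 39° be the plate's angle to the horizontal; measure y along the incline from where the plane meets the free surface. Vertical depth h = y·sinθ with sinθ = 0.629320.
With the apex up, the centroid sits 2h/3 = 2 × 2/3 = 1.33333 m below the apex, so y_c = 1.33333 m and h_c = 1.33333 × 0.629320 = 0.839091 m.
A = ½ × 3.3 × 2 = 3.3 m².
Resultant F = γ·h_c·A = 7.74009 × 0.839091 × 3.3 = 21.4323 kN.
I_c = b·h³/36 = 3.3 × 2³/36 = 0.733333 m⁴.
Centre of pressure: y_p = y_c + I_c/(y_c·A) = 1.33333 + 0.733333/(1.33333 × 3.3) = 1.33333 + 0.166667 = 1.5 m along the plane.

y_p = 1.500 m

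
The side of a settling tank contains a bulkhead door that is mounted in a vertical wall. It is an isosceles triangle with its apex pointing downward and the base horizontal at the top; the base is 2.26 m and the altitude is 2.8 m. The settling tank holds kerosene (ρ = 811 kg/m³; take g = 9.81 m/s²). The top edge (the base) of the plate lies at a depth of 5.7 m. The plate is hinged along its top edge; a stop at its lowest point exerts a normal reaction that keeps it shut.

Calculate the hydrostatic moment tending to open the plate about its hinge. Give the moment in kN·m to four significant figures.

M ≈ 166.8 kN·m

γ = ρg = 811 × 9.81 / 1000 = 7.95591 kN/m³.
With the apex down, the centroid sits h/3 = 2.8/3 = 0.933333 m below the base (the top edge), so the centroid depth is h_c = 5.7 + 0.933333 = 6.63333 m.
A = ½ × 2.26 × 2.8 = 3.164 m².
Resultant F = γ·h_c·A = 7.95591 × 6.63333 × 3.164 = 166.977 kN.
I_c = b·h³/36 = 2.26 × 2.8³/36 = 1.3781 m⁴.
Centre of pressure: y_p = y_c + I_c/(y_c·A) = 6.63333 + 1.3781/(6.63333 × 3.164) = 6.63333 + 0.0656618 = 6.69899 m along the plane.
The resultant acts 0.933333 + 0.0656618 = 0.998995 m (along the plate) below the hinge at the top edge, so the moment about the hinge is M = F × 0.998995 = 166.977 × 0.998995 = 166.809 kN·m.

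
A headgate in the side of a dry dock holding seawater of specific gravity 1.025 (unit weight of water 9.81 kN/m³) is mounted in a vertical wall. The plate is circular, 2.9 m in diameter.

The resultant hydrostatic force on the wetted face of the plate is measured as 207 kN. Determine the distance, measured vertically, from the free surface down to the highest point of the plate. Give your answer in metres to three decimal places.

γ = 1.025 × 9.81 = 10.05525 kN/m³.
A = π(1.45)² = 6.6052 m².
From F = γ·h_c·A, the centroid depth is h_c = 207/(10.05525 × 6.6052) = 3.11667 m.
The centroid is at the centre, 1.45 m below the top of the plate, so the highest point sits at h_top = 3.11667 − 1.45 = 1.66667 m below the surface.

d_top ≈ 1.667 m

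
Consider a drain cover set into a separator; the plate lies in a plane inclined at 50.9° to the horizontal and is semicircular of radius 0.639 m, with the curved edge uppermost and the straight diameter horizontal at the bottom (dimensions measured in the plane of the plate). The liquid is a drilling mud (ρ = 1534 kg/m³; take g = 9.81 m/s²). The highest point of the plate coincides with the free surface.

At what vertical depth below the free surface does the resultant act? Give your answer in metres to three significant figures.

h_p = 0.346 m

γ = ρg = 1534 × 9.81 / 1000 = 15.04854 kN/m³.
Let θ = 50.9° be the plate's angle to the horizontal; measure y along the incline from where the plane meets the free surface. Vertical depth h = y·sinθ with sinθ = 0.776046.
The centroid lies 4r/(3π) = 0.2712 m above the diameter, so r − 4r/(3π) = 0.639 − 0.2712 = 0.3678 m below the topmost point, so y_c = 0.3678 m and h_c = 0.3678 × 0.776046 = 0.28543 m.
A = πr²/2 = π × 0.639²/2 = 0.641389 m².
Resultant F = γ·h_c·A = 15.04854 × 0.28543 × 0.641389 = 2.75496 kN.
I_c = (π/8 − 8/(9π))·r⁴ = 0.109757 × 0.639⁴ = 0.0182993 m⁴.
Centre of pressure: y_p = y_c + I_c/(y_c·A) = 0.3678 + 0.0182993/(0.3678 × 0.641389) = 0.3678 + 0.0775713 = 0.445371 m along the plane.
Vertically, h_p = y_p·sinθ = 0.445371 × 0.776046 = 0.345628 m.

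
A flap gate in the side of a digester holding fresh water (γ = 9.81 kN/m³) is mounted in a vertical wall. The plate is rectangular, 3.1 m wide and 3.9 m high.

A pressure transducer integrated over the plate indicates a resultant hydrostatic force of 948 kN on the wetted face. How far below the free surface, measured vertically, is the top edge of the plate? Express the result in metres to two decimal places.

d_top ≈ 6.04 m

γ = 9.81 kN/m³.
A = 3.1 × 3.9 = 12.09 m².
From F = γ·h_c·A, the centroid depth is h_c = 948/(9.81 × 12.09) = 7.99306 m.
The centroid lies 3.9/2 = 1.95 m below the top edge, so the top edge sits at h_top = 7.99306 − 1.95 = 6.04306 m below the surface.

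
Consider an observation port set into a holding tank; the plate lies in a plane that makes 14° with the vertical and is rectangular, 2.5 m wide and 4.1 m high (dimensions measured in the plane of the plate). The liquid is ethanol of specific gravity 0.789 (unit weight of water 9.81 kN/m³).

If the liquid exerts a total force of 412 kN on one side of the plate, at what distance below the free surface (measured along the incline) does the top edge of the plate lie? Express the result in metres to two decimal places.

y_top ≈ 3.30 m

γ = 0.789 × 9.81 = 7.74009 kN/m³.
A = 2.5 × 4.1 = 10.25 m².
From F = γ·h_c·A, the centroid depth is h_c = 412/(7.74009 × 10.25) = 5.19311 m.
The plate makes 14° with the vertical, i.e. θ = 90° − 14° = 76° to the horizontal. Measuring y along the incline from the free-surface line, vertical depth h = y·sinθ with sinθ = 0.970296.
Along the incline, y_c = h_c/sinθ = 5.19311/0.970296 = 5.35209 m.
The centroid lies 4.1/2 = 2.05 m below the top edge, so the top edge sits at y_top = 5.35209 − 2.05 = 3.30209 m along the incline.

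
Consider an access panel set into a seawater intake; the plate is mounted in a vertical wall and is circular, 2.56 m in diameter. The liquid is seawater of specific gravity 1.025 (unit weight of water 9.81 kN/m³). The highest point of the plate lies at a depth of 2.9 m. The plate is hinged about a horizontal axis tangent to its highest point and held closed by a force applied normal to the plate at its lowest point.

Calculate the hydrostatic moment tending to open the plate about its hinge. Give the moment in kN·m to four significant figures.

γ = 1.025 × 9.81 = 10.05525 kN/m³.
The centroid is at the centre, 1.28 m below the top of the plate, so the centroid depth is h_c = 2.9 + 1.28 = 4.18 m.
A = π(1.28)² = 5.14719 m².
Resultant F = γ·h_c·A = 10.05525 × 4.18 × 5.14719 = 216.341 kN.
I_c = πr⁴/4 = π × 1.28⁴/4 = 2.10829 m⁴.
Centre of pressure: y_p = y_c + I_c/(y_c·A) = 4.18 + 2.10829/(4.18 × 5.14719) = 4.18 + 0.0979905 = 4.27799 m along the plane.
The resultant acts 1.28 + 0.0979905 = 1.37799 m (along the plate) below the hinge at the top edge, so the moment about the hinge is M = F × 1.37799 = 216.341 × 1.37799 = 298.116 kN·m.

M ≈ 298.1 kN·m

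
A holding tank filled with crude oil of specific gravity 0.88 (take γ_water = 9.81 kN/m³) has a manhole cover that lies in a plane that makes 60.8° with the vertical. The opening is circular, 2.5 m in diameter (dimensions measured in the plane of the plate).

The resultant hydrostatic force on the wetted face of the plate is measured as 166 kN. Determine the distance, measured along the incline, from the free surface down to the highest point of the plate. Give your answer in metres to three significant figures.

y_top ≈ 6.78 m

γ = 0.88 × 9.81 = 8.6328 kN/m³.
A = π(1.25)² = 4.90874 m².
From F = γ·h_c·A, the centroid depth is h_c = 166/(8.6328 × 4.90874) = 3.9173 m.
The plate makes 60.8° with the vertical, i.e. θ = 90° − 60.8° = 29.2° to the horizontal. Measuring y along the incline from the free-surface line, vertical depth h = y·sinθ with sinθ = 0.487860.
Along the incline, y_c = h_c/sinθ = 3.9173/0.487860 = 8.02956 m.
The centroid is at the centre, 1.25 m below the top of the plate, so the highest point sits at y_top = 8.02956 − 1.25 = 6.77956 m along the incline.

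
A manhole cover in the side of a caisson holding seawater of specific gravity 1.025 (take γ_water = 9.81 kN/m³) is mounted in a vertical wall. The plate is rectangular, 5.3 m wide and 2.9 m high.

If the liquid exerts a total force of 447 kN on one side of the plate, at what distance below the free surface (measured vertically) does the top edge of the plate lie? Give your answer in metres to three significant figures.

d_top ≈ 1.44 m

γ = 1.025 × 9.81 = 10.05525 kN/m³.
A = 5.3 × 2.9 = 15.37 m².
From F = γ·h_c·A, the centroid depth is h_c = 447/(10.05525 × 15.37) = 2.89228 m.
The centroid lies 2.9/2 = 1.45 m below the top edge, so the top edge sits at h_top = 2.89228 − 1.45 = 1.44228 m below the surface.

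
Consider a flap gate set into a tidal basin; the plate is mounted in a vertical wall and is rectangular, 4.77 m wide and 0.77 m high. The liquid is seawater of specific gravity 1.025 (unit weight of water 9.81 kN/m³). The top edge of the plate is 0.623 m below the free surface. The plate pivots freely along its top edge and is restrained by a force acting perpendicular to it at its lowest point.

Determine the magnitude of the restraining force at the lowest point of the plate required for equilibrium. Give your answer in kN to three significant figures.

γ = 1.025 × 9.81 = 10.05525 kN/m³.
The centroid lies 0.77/2 = 0.385 m below the top edge, so the centroid depth is h_c = 0.623 + 0.385 = 1.008 m.
A = 4.77 × 0.77 = 3.6729 m².
Resultant F = γ·h_c·A = 10.05525 × 1.008 × 3.6729 = 37.2274 kN.
I_c = b·h³/12 = 4.77 × 0.77³/12 = 0.181472 m⁴.
Centre of pressure: y_p = y_c + I_c/(y_c·A) = 1.008 + 0.181472/(1.008 × 3.6729) = 1.008 + 0.0490162 = 1.05702 m along the plane.
The resultant acts 0.385 + 0.0490162 = 0.434016 m (along the plate) below the hinge at the top edge, so the moment about the hinge is M = F × 0.434016 = 37.2274 × 0.434016 = 16.1573 kN·m.
A normal force at the bottom, 0.77 m from the hinge, must supply this moment: P = 16.1573/0.77 = 20.9835 kN.

P ≈ 21.0 kN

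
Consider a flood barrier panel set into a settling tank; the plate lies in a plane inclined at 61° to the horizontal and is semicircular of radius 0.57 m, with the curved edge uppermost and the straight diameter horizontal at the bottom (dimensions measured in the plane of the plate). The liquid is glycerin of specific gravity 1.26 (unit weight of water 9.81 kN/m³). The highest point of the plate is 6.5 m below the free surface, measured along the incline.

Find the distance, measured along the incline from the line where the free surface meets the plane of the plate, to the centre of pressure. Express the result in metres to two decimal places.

γ = 1.26 × 9.81 = 12.3606 kN/m³.
Let θ = 61° be the plate's angle to the horizontal; measure y along the incline from where the plane meets the free surface. Vertical depth h = y·sinθ with sinθ = 0.874620.
The centroid lies 4r/(3π) = 0.241916 m above the diameter, so r − 4r/(3π) = 0.57 − 0.241916 = 0.328084 m below the topmost point, so y_c = 6.5 + 0.328084 = 6.82808 m and h_c = 6.82808 × 0.874620 = 5.97198 m.
A = πr²/2 = π × 0.57²/2 = 0.510352 m².
Resultant F = γ·h_c·A = 12.3606 × 5.97198 × 0.510352 = 37.6728 kN.
I_c = (π/8 − 8/(9π))·r⁴ = 0.109757 × 0.57⁴ = 0.011586 m⁴.
Centre of pressure: y_p = y_c + I_c/(y_c·A) = 6.82808 + 0.011586/(6.82808 × 0.510352) = 6.82808 + 0.0033248 = 6.8314 m along the plane.

y_p = 6.83 m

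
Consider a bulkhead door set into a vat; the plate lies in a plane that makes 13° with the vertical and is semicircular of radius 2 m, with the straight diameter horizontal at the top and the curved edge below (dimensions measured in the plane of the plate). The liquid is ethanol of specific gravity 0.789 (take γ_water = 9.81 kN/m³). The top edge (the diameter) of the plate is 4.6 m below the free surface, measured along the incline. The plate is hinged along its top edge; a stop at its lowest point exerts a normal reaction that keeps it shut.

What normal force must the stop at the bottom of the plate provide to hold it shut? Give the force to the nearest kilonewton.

γ = 0.789 × 9.81 = 7.74009 kN/m³.
The plate makes 13° with the vertical, i.e. θ = 90° − 13° = 77° to the horizontal. Measuring y along the incline from the free-surface line, vertical depth h = y·sinθ with sinθ = 0.974370.
The centroid of a semicircle lies 4r/(3π) = 0.848826 m from the diameter, here below the top edge, so y_c = 4.6 + 0.848826 = 5.44883 m and h_c = 5.44883 × 0.974370 = 5.30918 m.
A = πr²/2 = π × 2²/2 = 6.28319 m².
Resultant F = γ·h_c·A = 7.74009 × 5.30918 × 6.28319 = 258.198 kN.
I_c = (π/8 − 8/(9π))·r⁴ = 0.109757 × 2⁴ = 1.75611 m⁴.
Centre of pressure: y_p = y_c + I_c/(y_c·A) = 5.44883 + 1.75611/(5.44883 × 6.28319) = 5.44883 + 0.0512942 = 5.50012 m along the plane.
The resultant acts 0.848826 + 0.0512942 = 0.90012 m (along the plate) below the hinge at the top edge, so the moment about the hinge is M = F × 0.90012 = 258.198 × 0.90012 = 232.409 kN·m.
A normal force at the bottom, 2 m from the hinge, must supply this moment: P = 232.409/2 = 116.204 kN.

P ≈ 116 kN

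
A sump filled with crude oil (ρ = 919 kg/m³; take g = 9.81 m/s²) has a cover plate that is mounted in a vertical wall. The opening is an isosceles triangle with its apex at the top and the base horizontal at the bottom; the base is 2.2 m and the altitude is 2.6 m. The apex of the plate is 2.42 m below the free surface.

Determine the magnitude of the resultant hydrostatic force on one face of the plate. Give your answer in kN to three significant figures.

F ≈ 107 kN

γ = ρg = 919 × 9.81 / 1000 = 9.01539 kN/m³.
With the apex up, the centroid sits 2h/3 = 2 × 2.6/3 = 1.73333 m below the apex, so the centroid depth is h_c = 2.42 + 1.73333 = 4.15333 m.
A = ½ × 2.2 × 2.6 = 2.86 m².
Resultant F = γ·h_c·A = 9.01539 × 4.15333 × 2.86 = 107.09 kN.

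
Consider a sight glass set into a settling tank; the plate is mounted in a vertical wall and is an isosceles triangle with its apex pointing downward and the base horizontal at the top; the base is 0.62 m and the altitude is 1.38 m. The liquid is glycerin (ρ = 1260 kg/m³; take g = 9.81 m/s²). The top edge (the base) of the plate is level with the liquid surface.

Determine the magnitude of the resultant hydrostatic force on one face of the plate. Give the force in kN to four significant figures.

F ≈ 2.432 kN

γ = ρg = 1260 × 9.81 / 1000 = 12.3606 kN/m³.
With the apex down, the centroid sits h/3 = 1.38/3 = 0.46 m below the base (the top edge), so the centroid depth is h_c = 0.46 m.
A = ½ × 0.62 × 1.38 = 0.4278 m².
Resultant F = γ·h_c·A = 12.3606 × 0.46 × 0.4278 = 2.43242 kN.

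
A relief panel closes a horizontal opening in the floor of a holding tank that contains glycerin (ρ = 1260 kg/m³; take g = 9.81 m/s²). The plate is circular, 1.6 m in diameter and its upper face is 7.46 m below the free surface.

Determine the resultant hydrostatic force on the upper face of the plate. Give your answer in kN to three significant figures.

γ = ρg = 1260 × 9.81 / 1000 = 12.3606 kN/m³.
The plate is horizontal, so pressure is uniform at p = γ·h = 12.3606 × 7.46 = 92.2101 kN/m².
A = π(0.8)² = 2.01062 m².
F = p·A = 92.2101 × 2.01062 = 185.399 kN.

F ≈ 185 kN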